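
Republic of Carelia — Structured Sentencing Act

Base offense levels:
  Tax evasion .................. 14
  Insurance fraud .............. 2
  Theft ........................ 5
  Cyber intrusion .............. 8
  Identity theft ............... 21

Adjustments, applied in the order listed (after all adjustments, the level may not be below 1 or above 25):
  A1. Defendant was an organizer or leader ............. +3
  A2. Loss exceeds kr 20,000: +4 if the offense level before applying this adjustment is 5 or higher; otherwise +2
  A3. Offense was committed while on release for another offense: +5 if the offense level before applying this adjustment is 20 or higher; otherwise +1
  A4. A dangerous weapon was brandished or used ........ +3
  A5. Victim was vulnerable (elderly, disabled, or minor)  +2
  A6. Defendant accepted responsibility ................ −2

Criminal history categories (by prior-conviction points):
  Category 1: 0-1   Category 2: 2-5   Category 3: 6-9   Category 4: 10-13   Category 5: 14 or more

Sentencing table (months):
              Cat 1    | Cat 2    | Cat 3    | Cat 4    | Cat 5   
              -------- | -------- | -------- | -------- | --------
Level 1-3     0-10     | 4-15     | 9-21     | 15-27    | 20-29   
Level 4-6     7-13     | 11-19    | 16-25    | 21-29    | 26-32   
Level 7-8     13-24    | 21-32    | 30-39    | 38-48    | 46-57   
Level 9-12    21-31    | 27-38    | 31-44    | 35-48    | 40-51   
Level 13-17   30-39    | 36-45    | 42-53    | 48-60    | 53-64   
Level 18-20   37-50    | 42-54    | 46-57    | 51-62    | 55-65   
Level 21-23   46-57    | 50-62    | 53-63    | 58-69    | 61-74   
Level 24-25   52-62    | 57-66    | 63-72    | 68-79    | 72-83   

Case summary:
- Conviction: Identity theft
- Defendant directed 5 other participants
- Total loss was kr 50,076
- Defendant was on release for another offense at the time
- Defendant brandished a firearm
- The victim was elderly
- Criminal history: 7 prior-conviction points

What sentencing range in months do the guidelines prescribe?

Base offense level for identity theft: 21.
A1 applies: 21 + 3 = 24.
A2 applies (level before this adjustment is 24 ≥ 5, so +4): 24 + 4 = 28.
A3 applies (level before this adjustment is 28 ≥ 20, so +5): 28 + 5 = 33.
A4 applies: 33 + 3 = 36.
A5 applies: 36 + 2 = 38.
A6 does not apply.
Level 38 exceeds the maximum of 25; capped at 25.
Final offense level: 25.
Criminal history: 7 prior points → Category 3 (6-9).
Level 25 falls in the 24-25 band.
Grid: Level 24-25 × Category 3 = 63-72 months.

63-72 months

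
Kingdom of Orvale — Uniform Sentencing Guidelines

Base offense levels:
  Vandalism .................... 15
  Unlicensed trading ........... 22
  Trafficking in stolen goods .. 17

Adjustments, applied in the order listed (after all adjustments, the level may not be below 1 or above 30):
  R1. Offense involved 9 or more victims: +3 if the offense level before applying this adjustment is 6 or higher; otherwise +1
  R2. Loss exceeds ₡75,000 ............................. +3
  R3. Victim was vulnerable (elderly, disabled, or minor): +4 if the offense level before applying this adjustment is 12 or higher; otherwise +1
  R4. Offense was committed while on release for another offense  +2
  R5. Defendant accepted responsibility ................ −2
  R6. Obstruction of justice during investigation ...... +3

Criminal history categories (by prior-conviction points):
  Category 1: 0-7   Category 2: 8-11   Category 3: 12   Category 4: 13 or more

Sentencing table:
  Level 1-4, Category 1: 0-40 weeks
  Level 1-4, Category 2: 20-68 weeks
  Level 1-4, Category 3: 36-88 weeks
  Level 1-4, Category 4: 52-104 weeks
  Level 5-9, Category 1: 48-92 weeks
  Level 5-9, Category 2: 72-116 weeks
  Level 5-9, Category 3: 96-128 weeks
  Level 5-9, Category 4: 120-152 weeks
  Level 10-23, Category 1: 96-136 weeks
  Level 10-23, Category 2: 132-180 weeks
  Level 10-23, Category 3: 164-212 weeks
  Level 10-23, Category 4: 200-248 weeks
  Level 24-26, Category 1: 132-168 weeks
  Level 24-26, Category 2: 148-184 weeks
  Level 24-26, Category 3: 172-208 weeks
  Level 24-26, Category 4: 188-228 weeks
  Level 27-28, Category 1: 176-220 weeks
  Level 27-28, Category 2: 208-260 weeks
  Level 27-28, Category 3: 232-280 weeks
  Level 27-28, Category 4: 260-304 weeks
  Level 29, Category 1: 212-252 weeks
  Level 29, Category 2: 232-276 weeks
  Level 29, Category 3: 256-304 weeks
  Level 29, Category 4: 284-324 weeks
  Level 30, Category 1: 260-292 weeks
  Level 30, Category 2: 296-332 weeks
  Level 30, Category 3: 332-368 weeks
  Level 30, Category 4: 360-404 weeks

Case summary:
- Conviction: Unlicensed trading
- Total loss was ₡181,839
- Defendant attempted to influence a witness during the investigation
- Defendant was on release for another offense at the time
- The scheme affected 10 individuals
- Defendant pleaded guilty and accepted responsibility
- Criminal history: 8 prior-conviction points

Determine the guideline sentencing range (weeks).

Base offense level for unlicensed trading: 22.
R1 applies (level before this adjustment is 22 ≥ 6, so +3): 22 + 3 = 25.
R2 applies: 25 + 3 = 28.
R4 applies: 28 + 2 = 30.
R5 applies: 30 − 2 = 28.
R6 applies: 28 + 3 = 31.
Level 31 exceeds the maximum of 30; capped at 30.
Final offense level: 30.
Criminal history: 8 prior points → Category 2 (8-11).
Level 30 falls in the 30 band.
Grid: Level 30 × Category 2 = 296-332 weeks.

296-332 weeks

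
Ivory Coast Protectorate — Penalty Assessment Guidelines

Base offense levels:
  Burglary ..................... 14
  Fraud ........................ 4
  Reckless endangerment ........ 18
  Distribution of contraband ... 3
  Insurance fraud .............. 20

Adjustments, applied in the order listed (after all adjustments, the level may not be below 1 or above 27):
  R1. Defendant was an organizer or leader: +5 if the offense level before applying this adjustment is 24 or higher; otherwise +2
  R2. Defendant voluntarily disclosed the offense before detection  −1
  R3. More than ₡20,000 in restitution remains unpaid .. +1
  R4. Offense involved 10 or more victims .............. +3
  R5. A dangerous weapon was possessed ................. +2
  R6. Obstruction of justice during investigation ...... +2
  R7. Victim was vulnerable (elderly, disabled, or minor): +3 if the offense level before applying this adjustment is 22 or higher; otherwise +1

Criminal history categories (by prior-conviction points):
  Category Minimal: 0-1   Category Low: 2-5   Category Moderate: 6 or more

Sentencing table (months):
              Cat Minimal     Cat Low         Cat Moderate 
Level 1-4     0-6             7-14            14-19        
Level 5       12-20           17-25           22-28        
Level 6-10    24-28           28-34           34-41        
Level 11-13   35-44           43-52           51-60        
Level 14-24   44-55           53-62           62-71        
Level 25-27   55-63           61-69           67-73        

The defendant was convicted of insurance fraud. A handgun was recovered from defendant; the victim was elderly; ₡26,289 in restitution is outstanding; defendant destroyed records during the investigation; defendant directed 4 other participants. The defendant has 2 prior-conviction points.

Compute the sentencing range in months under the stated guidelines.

61-69 months

Base offense level for insurance fraud: 20.
R1 applies (level before this adjustment is 20 < 24, so +2): 20 + 2 = 22.
R3 applies: 22 + 1 = 23.
R4 does not apply.
R5 applies: 23 + 2 = 25.
R6 applies: 25 + 2 = 27.
R7 applies (level before this adjustment is 27 ≥ 22, so +3): 27 + 3 = 30.
Level 30 exceeds the maximum of 27; capped at 27.
Final offense level: 27.
Criminal history: 2 prior points → Category Low (2-5).
Level 27 falls in the 25-27 band.
Grid: Level 25-27 × Category Low = 61-69 months.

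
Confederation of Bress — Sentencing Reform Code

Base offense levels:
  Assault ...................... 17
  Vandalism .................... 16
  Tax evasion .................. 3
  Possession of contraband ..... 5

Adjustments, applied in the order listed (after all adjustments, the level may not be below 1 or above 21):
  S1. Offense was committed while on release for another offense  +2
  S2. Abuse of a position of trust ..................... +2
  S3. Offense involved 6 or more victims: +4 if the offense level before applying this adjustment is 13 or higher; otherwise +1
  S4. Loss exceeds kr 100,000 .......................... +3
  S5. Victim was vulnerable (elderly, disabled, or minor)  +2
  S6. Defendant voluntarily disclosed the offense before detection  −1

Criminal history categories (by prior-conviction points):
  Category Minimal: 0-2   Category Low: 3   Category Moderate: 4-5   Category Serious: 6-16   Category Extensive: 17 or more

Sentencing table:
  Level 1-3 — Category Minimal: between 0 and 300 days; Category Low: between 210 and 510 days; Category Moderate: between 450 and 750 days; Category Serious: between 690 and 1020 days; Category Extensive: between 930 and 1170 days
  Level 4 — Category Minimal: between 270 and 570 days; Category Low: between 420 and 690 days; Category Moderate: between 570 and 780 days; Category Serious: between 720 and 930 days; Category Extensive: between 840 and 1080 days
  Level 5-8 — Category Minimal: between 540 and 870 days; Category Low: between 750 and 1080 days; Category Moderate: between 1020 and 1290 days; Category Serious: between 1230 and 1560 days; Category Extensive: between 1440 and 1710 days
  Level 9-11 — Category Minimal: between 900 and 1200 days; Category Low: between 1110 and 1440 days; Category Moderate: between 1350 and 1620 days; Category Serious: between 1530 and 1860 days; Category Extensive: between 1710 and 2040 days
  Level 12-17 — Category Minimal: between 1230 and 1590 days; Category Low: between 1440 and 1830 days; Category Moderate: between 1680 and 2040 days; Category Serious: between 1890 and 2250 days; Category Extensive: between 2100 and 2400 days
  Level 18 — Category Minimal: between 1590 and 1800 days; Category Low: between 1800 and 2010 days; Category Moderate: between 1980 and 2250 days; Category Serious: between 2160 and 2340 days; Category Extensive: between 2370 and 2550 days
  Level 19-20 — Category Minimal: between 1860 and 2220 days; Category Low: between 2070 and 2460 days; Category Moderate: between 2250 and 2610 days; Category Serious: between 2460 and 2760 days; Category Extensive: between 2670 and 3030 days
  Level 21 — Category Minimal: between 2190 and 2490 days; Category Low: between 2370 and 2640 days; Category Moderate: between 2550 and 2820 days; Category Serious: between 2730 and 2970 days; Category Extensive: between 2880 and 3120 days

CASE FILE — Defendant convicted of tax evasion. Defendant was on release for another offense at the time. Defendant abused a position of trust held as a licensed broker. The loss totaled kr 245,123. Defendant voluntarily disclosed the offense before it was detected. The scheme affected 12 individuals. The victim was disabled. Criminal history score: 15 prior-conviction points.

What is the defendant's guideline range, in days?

1890-2250 days

Base offense level for tax evasion: 3.
S1 applies: 3 + 2 = 5.
S2 applies: 5 + 2 = 7.
S3 applies (level before this adjustment is 7 < 13, so +1): 7 + 1 = 8.
S4 applies: 8 + 3 = 11.
S5 applies: 11 + 2 = 13.
S6 applies: 13 − 1 = 12.
Final offense level: 12.
Criminal history: 15 prior points → Category Serious (6-16).
Level 12 falls in the 12-17 band.
Grid: Level 12-17 × Category Serious = 1890-2250 days.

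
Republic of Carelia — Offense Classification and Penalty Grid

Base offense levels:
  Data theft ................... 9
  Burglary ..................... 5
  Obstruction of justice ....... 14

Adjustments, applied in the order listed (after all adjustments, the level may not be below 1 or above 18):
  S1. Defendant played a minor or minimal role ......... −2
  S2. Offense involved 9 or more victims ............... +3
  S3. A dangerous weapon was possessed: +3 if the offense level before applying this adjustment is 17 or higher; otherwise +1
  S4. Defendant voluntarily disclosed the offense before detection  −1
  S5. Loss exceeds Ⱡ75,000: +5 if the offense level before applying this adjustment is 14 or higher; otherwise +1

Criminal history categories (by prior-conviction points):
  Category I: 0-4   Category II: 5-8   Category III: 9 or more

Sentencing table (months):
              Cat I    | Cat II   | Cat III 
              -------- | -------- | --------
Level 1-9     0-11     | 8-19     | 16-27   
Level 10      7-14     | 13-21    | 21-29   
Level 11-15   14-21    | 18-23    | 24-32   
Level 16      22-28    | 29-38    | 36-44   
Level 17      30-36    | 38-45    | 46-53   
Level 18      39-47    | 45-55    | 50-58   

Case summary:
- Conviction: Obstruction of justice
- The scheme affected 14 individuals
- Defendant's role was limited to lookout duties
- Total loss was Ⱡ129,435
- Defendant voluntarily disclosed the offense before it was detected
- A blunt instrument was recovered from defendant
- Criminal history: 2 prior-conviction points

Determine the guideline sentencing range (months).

39-47 months

Base offense level for obstruction of justice: 14.
S1 applies: 14 − 2 = 12.
S2 applies: 12 + 3 = 15.
S3 applies (level before this adjustment is 15 < 17, so +1): 15 + 1 = 16.
S4 applies: 16 − 1 = 15.
S5 applies (level before this adjustment is 15 ≥ 14, so +5): 15 + 5 = 20.
Level 20 exceeds the maximum of 18; capped at 18.
Final offense level: 18.
Criminal history: 2 prior points → Category I (0-4).
Level 18 falls in the 18 band.
Grid: Level 18 × Category I = 39-47 months.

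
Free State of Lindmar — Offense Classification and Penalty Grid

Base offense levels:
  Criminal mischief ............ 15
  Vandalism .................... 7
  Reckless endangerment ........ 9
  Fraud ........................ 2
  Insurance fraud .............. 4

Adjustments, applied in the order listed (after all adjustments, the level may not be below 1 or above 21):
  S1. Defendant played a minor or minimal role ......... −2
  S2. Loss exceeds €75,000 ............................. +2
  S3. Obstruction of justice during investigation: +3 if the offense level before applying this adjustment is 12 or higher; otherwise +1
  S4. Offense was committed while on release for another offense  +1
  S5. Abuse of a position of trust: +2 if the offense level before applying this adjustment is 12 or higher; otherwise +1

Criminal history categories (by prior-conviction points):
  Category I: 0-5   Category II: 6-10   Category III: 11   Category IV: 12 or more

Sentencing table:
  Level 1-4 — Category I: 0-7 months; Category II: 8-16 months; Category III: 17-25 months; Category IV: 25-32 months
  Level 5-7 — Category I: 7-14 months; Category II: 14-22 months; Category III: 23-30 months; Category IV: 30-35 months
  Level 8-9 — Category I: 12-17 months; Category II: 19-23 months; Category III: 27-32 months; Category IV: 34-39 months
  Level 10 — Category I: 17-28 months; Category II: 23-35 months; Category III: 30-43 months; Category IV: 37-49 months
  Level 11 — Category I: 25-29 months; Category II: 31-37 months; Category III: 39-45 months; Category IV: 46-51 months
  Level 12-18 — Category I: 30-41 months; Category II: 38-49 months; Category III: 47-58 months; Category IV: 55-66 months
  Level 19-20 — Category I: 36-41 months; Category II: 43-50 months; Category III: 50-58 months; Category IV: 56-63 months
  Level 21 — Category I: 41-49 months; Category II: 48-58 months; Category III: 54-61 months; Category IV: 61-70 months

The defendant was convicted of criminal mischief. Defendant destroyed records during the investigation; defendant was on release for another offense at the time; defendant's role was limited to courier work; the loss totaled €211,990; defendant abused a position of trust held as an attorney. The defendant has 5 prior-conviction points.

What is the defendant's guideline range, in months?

41-49 months

Base offense level for criminal mischief: 15.
S1 applies: 15 − 2 = 13.
S2 applies: 13 + 2 = 15.
S3 applies (level before this adjustment is 15 ≥ 12, so +3): 15 + 3 = 18.
S4 applies: 18 + 1 = 19.
S5 applies (level before this adjustment is 19 ≥ 12, so +2): 19 + 2 = 21.
Final offense level: 21.
Criminal history: 5 prior points → Category I (0-5).
Level 21 falls in the 21 band.
Grid: Level 21 × Category I = 41-49 months.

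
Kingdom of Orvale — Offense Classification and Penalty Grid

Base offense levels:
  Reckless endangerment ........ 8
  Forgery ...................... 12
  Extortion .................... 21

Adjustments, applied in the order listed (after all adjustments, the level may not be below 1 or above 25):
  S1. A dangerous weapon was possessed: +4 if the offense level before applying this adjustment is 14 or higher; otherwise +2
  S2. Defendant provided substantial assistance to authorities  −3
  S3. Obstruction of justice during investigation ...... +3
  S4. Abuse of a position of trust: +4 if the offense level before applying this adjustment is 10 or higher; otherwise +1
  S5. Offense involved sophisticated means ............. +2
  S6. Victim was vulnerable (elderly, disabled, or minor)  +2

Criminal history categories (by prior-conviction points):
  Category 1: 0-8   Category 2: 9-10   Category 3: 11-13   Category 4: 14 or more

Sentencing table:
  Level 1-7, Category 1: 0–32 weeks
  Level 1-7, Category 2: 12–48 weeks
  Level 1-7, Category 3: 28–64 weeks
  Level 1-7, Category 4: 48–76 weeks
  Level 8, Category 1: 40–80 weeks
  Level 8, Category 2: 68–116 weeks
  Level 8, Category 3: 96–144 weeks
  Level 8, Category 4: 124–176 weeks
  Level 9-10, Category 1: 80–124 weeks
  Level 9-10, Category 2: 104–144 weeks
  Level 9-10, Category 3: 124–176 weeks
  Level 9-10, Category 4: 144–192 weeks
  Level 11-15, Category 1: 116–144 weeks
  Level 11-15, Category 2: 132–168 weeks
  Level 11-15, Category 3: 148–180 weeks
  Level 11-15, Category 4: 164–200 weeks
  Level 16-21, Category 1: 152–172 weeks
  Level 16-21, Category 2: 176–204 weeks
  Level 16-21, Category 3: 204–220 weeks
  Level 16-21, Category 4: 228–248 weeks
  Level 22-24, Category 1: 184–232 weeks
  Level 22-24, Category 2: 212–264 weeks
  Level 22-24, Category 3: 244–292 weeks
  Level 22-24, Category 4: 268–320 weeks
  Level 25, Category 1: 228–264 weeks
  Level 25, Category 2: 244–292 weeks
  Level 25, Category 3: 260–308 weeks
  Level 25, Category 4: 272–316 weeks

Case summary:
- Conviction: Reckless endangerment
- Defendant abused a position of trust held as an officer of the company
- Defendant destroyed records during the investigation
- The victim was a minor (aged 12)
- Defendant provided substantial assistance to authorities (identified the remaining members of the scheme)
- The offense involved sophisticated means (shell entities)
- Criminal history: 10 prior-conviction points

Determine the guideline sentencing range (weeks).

132-168 weeks

Base offense level for reckless endangerment: 8.
S1 does not apply.
S2 applies: 8 − 3 = 5.
S3 applies: 5 + 3 = 8.
S4 applies (level before this adjustment is 8 < 10, so +1): 8 + 1 = 9.
S5 applies: 9 + 2 = 11.
S6 applies: 11 + 2 = 13.
Final offense level: 13.
Criminal history: 10 prior points → Category 2 (9-10).
Level 13 falls in the 11-15 band.
Grid: Level 11-15 × Category 2 = 132-168 weeks.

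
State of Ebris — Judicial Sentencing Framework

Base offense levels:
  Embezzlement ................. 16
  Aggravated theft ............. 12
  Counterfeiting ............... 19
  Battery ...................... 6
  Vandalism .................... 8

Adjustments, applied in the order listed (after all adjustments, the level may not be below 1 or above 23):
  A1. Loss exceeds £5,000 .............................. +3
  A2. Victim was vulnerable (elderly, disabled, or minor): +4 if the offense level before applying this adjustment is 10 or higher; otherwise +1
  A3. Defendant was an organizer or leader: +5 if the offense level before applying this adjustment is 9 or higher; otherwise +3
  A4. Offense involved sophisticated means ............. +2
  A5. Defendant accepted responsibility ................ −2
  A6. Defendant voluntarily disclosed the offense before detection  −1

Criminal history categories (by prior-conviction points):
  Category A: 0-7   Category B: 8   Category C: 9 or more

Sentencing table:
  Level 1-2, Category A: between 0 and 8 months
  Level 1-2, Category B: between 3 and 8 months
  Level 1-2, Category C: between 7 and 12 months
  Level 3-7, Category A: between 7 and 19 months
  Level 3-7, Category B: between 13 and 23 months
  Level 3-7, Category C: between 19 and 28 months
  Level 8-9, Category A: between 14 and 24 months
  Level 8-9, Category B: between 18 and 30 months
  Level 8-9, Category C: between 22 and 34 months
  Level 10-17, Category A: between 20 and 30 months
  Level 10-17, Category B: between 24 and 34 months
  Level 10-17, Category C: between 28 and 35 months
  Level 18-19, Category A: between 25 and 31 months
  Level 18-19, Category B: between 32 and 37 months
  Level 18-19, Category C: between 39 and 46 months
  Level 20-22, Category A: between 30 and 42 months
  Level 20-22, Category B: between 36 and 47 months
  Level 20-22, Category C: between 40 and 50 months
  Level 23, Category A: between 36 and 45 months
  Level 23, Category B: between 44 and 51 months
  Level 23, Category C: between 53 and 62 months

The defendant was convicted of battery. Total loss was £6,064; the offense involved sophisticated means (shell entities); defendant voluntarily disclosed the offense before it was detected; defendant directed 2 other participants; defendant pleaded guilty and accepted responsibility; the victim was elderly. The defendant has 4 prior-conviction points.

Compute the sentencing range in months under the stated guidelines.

Base offense level for battery: 6.
A1 applies: 6 + 3 = 9.
A2 applies (level before this adjustment is 9 < 10, so +1): 9 + 1 = 10.
A3 applies (level before this adjustment is 10 ≥ 9, so +5): 10 + 5 = 15.
A4 applies: 15 + 2 = 17.
A5 applies: 17 − 2 = 15.
A6 applies: 15 − 1 = 14.
Final offense level: 14.
Criminal history: 4 prior points → Category A (0-7).
Level 14 falls in the 10-17 band.
Grid: Level 10-17 × Category A = 20-30 months.

20-30 months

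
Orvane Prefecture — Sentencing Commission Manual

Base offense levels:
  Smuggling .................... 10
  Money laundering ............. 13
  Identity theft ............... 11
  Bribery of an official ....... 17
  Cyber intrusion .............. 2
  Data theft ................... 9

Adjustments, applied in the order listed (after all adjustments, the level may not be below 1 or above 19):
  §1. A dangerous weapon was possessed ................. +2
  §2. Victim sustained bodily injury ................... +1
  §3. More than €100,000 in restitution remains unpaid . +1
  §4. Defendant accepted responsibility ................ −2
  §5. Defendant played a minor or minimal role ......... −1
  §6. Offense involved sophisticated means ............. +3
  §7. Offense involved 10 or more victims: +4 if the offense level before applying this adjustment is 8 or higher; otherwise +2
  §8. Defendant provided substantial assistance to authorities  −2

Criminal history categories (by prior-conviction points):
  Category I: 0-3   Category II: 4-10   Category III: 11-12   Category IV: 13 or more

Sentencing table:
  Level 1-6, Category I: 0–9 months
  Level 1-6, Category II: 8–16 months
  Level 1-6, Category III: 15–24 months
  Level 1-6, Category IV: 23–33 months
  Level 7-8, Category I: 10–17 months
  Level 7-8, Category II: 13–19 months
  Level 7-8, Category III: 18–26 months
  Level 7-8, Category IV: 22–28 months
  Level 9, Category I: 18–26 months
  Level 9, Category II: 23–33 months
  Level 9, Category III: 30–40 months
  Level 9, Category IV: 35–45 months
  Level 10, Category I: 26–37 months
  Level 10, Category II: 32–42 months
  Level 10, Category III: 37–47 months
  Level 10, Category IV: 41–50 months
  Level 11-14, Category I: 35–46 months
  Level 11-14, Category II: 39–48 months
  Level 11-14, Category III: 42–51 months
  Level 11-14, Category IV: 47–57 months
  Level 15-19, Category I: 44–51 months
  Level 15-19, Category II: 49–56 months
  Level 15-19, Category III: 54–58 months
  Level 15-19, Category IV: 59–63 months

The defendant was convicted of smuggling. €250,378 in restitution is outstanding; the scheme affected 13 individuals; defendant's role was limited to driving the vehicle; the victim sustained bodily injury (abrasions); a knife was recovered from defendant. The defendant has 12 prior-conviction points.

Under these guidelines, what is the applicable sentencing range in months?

Base offense level for smuggling: 10.
§1 applies: 10 + 2 = 12.
§2 applies: 12 + 1 = 13.
§3 applies: 13 + 1 = 14.
§4 does not apply.
§5 applies: 14 − 1 = 13.
§6 does not apply.
§7 applies (level before this adjustment is 13 ≥ 8, so +4): 13 + 4 = 17.
Final offense level: 17.
Criminal history: 12 prior points → Category III (11-12).
Level 17 falls in the 15-19 band.
Grid: Level 15-19 × Category III = 54-58 months.

54-58 months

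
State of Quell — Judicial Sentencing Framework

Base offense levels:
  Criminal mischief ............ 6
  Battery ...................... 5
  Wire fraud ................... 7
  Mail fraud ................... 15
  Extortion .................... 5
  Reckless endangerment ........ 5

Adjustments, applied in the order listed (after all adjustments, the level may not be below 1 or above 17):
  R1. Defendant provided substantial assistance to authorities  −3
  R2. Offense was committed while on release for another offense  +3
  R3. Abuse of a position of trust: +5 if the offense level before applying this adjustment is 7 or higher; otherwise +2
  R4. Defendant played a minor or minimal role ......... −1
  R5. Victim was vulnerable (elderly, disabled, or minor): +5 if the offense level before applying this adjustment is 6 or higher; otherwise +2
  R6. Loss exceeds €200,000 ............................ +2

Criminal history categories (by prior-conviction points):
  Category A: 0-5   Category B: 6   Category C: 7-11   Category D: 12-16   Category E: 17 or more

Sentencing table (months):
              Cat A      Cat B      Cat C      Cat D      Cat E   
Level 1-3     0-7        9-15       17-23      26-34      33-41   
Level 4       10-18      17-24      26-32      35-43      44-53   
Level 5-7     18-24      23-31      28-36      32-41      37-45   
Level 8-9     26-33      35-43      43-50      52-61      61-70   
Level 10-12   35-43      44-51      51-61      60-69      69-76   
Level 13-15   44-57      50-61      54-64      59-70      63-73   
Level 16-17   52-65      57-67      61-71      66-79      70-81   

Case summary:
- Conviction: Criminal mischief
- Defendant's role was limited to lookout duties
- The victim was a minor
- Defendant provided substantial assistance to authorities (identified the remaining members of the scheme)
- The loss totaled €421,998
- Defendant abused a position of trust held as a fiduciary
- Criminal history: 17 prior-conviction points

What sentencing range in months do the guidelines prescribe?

61-70 months

Base offense level for criminal mischief: 6.
R1 applies: 6 − 3 = 3.
R3 applies (level before this adjustment is 3 < 7, so +2): 3 + 2 = 5.
R4 applies: 5 − 1 = 4.
R5 applies (level before this adjustment is 4 < 6, so +2): 4 + 2 = 6.
R6 applies: 6 + 2 = 8.
Final offense level: 8.
Criminal history: 17 prior points → Category E (17+).
Level 8 falls in the 8-9 band.
Grid: Level 8-9 × Category E = 61-70 months.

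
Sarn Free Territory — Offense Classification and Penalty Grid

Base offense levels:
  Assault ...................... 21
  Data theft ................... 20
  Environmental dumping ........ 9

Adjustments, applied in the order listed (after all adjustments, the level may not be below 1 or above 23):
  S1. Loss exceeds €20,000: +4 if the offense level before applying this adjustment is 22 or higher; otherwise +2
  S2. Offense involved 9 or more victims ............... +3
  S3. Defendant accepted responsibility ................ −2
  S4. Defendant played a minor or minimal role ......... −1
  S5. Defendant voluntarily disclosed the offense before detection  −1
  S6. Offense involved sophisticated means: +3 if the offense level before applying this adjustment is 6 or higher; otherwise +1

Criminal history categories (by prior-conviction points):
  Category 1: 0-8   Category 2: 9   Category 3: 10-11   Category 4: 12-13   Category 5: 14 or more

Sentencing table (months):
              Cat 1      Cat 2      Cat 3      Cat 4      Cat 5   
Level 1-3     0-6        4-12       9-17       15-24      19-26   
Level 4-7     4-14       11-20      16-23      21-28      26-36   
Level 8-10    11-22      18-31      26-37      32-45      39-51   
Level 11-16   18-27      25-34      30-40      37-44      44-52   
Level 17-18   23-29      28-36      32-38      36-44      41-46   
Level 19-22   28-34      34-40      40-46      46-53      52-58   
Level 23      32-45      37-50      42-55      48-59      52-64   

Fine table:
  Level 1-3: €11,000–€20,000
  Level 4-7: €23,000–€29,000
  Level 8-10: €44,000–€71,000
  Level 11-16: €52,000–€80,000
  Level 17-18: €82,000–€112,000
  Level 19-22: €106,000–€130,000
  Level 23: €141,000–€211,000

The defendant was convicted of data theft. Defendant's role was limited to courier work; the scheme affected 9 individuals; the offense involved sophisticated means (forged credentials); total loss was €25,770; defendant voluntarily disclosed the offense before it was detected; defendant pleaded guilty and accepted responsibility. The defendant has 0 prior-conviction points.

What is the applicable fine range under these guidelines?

Base offense level for data theft: 20.
S1 applies (level before this adjustment is 20 < 22, so +2): 20 + 2 = 22.
S2 applies: 22 + 3 = 25.
S3 applies: 25 − 2 = 23.
S4 applies: 23 − 1 = 22.
S5 applies: 22 − 1 = 21.
S6 applies (level before this adjustment is 21 ≥ 6, so +3): 21 + 3 = 24.
Level 24 exceeds the maximum of 23; capped at 23.
Final offense level: 23.
Level 23 falls in the 23 band.
Fine table: Level 23 → €141,000–€211,000.

€141,000–€211,000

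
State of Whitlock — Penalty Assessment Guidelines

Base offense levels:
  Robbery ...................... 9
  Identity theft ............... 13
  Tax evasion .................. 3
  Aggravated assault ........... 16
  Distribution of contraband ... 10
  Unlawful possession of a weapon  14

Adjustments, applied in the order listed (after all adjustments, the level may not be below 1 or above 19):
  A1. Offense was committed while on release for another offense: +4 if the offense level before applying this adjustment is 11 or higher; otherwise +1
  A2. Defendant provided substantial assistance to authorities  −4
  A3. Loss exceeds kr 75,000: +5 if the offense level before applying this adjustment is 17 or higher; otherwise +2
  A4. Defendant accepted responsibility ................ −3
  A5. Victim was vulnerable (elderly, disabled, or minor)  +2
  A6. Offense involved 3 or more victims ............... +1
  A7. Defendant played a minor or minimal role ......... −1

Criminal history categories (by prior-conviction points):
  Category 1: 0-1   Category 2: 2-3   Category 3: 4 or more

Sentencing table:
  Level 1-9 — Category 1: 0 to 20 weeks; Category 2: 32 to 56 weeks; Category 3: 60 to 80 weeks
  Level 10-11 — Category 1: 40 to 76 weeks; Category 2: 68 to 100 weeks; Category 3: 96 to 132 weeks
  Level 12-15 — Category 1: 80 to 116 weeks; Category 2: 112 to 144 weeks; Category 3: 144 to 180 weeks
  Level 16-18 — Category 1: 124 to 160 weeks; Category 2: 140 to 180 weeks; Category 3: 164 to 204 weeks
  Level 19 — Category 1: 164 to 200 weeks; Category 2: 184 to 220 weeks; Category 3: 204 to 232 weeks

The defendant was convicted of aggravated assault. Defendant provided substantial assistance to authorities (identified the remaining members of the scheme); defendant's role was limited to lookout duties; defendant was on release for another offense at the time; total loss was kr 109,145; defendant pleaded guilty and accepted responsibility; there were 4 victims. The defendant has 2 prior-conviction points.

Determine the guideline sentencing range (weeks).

Base offense level for aggravated assault: 16.
A1 applies (level before this adjustment is 16 ≥ 11, so +4): 16 + 4 = 20.
A2 applies: 20 − 4 = 16.
A3 applies (level before this adjustment is 16 < 17, so +2): 16 + 2 = 18.
A4 applies: 18 − 3 = 15.
A5 does not apply.
A6 applies: 15 + 1 = 16.
A7 applies: 16 − 1 = 15.
Final offense level: 15.
Criminal history: 2 prior points → Category 2 (2-3).
Level 15 falls in the 12-15 band.
Grid: Level 12-15 × Category 2 = 112-144 weeks.

112-144 weeks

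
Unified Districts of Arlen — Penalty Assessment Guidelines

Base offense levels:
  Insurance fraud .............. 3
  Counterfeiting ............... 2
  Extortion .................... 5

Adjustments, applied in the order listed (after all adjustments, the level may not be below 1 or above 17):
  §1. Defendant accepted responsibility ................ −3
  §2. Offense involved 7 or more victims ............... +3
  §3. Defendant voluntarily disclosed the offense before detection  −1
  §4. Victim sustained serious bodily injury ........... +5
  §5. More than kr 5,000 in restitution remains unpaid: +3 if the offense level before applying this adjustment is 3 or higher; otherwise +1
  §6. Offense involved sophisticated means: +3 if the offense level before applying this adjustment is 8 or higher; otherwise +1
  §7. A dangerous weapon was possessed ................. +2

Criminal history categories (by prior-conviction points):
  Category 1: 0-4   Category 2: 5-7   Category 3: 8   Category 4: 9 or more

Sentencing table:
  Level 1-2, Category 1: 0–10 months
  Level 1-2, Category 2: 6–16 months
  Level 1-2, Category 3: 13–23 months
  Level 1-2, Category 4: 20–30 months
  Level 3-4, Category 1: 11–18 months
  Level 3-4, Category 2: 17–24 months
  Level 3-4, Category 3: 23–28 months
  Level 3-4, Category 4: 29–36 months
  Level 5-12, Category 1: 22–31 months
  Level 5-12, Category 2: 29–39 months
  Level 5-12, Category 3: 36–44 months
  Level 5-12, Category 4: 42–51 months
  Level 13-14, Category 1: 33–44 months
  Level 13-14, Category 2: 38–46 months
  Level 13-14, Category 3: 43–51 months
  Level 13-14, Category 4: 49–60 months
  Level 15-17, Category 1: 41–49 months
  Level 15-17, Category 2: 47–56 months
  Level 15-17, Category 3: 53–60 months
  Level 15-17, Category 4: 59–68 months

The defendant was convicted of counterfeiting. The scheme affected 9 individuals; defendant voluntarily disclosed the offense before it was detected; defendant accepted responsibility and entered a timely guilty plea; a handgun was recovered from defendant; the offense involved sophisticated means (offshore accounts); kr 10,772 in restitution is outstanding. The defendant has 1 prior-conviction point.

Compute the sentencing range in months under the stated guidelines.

Base offense level for counterfeiting: 2.
§1 applies: 2 − 3 = -1.
§2 applies: -1 + 3 = 2.
§3 applies: 2 − 1 = 1.
§4 does not apply.
§5 applies (level before this adjustment is 1 < 3, so +1): 1 + 1 = 2.
§6 applies (level before this adjustment is 2 < 8, so +1): 2 + 1 = 3.
§7 applies: 3 + 2 = 5.
Final offense level: 5.
Criminal history: 1 prior point → Category 1 (0-4).
Level 5 falls in the 5-12 band.
Grid: Level 5-12 × Category 1 = 22-31 months.

22-31 months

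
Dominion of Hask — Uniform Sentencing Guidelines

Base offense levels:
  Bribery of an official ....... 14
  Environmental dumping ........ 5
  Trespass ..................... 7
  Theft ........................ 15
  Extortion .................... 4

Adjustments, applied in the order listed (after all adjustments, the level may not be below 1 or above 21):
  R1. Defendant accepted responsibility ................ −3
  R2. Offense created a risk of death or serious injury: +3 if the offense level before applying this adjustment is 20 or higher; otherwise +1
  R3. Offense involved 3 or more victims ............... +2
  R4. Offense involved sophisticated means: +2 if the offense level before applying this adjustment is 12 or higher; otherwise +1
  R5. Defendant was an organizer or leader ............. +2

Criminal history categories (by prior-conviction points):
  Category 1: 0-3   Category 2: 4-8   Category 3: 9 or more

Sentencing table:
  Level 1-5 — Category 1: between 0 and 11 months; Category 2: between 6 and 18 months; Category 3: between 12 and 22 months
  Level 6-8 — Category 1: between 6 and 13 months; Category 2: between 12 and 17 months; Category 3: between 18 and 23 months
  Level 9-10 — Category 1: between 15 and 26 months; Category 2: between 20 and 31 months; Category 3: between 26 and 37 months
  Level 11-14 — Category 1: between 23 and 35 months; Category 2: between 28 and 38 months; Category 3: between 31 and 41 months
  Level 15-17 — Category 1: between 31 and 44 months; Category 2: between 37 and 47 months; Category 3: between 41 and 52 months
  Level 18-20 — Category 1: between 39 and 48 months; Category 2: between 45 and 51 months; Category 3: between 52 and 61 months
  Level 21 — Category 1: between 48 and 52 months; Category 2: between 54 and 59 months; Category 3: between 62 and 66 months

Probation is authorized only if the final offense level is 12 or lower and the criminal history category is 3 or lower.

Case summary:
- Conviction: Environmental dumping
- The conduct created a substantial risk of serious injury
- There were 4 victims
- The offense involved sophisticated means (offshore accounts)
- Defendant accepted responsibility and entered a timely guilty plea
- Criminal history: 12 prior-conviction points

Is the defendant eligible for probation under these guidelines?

Yes

Base offense level for environmental dumping: 5.
R1 applies: 5 − 3 = 2.
R2 applies (level before this adjustment is 2 < 20, so +1): 2 + 1 = 3.
R3 applies: 3 + 2 = 5.
R4 applies (level before this adjustment is 5 < 12, so +1): 5 + 1 = 6.
Final offense level: 6.
Criminal history: 12 prior points → Category 3 (9+).
Level 6 falls in the 6-8 band.
Grid: Level 6-8 × Category 3 = 18-23 months.
Probation check: level 6 ≤ 12 and category 3 ≤ 3 → eligible.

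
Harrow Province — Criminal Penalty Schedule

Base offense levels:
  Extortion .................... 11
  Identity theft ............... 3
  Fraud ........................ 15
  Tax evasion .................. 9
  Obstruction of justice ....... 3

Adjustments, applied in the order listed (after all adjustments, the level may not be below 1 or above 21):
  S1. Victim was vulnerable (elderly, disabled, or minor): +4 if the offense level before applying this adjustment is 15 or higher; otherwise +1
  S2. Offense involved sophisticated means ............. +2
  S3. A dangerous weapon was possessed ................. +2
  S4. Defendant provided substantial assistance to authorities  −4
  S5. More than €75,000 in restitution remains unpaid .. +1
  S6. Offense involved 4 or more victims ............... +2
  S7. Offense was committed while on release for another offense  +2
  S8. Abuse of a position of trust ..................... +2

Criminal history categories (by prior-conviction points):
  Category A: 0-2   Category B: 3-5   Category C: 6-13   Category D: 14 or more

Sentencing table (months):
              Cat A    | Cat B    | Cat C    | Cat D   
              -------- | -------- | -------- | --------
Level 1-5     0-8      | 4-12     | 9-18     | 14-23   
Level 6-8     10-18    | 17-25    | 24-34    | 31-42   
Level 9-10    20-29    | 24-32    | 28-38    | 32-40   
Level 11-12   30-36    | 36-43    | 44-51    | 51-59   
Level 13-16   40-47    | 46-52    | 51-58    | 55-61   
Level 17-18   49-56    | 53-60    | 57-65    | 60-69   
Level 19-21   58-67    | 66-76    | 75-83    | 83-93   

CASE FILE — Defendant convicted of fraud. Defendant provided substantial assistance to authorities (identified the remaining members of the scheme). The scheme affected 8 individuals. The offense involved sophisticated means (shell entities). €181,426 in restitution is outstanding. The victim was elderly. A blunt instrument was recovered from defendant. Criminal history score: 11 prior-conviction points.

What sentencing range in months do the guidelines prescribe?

75-83 months

Base offense level for fraud: 15.
S1 applies (level before this adjustment is 15 ≥ 15, so +4): 15 + 4 = 19.
S2 applies: 19 + 2 = 21.
S3 applies: 21 + 2 = 23.
S4 applies: 23 − 4 = 19.
S5 applies: 19 + 1 = 20.
S6 applies: 20 + 2 = 22.
S7 does not apply.
Level 22 exceeds the maximum of 21; capped at 21.
Final offense level: 21.
Criminal history: 11 prior points → Category C (6-13).
Level 21 falls in the 19-21 band.
Grid: Level 19-21 × Category C = 75-83 months.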